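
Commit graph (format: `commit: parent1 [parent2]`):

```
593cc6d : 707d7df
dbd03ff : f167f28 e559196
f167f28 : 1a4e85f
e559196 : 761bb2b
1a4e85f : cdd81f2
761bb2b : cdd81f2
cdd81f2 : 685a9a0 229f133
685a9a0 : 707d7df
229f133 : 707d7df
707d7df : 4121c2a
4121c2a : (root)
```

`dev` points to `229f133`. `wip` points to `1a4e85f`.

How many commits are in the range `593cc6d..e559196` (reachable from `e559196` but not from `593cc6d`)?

5

Reachable from e559196: {229f133, 4121c2a, 685a9a0, 707d7df, 761bb2b, cdd81f2, e559196}.
Reachable from 593cc6d: {4121c2a, 593cc6d, 707d7df}.
In e559196's history but not 593cc6d's: {229f133, 685a9a0, 761bb2b, cdd81f2, e559196} — 5 commits.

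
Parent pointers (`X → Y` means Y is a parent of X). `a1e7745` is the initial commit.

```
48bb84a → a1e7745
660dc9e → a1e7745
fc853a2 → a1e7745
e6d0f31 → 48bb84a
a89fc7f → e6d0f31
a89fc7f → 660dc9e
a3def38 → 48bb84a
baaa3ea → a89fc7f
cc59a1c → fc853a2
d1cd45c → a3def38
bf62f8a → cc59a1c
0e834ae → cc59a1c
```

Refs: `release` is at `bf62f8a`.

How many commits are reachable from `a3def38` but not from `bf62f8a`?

Reachable from a3def38: {48bb84a, a1e7745, a3def38}.
Reachable from bf62f8a: {a1e7745, bf62f8a, cc59a1c, fc853a2}.
In a3def38's history but not bf62f8a's: {48bb84a, a3def38} — 2 commits.

2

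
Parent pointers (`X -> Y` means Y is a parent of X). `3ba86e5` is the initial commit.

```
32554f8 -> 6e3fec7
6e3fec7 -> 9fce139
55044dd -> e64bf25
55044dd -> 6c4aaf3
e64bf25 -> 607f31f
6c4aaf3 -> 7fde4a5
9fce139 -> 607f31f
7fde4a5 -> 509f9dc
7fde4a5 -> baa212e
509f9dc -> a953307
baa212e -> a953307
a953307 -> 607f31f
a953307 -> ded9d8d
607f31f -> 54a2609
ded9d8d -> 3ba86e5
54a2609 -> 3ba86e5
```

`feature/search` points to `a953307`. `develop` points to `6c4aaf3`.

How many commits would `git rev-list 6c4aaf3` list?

9

Walking parent pointers from 6c4aaf3: reachable set = {3ba86e5, 509f9dc, 54a2609, 607f31f, 6c4aaf3, 7fde4a5, a953307, baa212e, ded9d8d}.
That is 9 commits.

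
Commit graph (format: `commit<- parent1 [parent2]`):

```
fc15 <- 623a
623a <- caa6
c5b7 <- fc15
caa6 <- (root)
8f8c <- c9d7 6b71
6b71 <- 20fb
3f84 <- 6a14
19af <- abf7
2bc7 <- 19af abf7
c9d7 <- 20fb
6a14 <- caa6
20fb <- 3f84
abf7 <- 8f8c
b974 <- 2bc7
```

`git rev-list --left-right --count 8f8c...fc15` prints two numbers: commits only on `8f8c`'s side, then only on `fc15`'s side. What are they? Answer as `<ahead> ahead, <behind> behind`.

6 ahead, 2 behind

Reachable from 8f8c: {20fb, 3f84, 6a14, 6b71, 8f8c, c9d7, caa6}.
Reachable from fc15: {623a, caa6, fc15}.
Only in 8f8c's history (ahead): {20fb, 3f84, 6a14, 6b71, 8f8c, c9d7} — 6.
Only in fc15's history (behind): {623a, fc15} — 2.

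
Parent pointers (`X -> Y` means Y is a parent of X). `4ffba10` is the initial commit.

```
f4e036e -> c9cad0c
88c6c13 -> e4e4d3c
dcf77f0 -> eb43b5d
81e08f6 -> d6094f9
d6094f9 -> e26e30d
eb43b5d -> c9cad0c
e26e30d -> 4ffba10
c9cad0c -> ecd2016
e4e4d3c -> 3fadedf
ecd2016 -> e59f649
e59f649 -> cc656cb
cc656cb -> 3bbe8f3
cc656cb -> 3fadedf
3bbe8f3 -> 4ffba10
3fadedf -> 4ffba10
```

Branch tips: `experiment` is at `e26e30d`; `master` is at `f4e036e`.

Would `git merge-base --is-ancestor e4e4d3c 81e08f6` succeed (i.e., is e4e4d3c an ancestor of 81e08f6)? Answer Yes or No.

No

Ancestors of 81e08f6: {4ffba10, 81e08f6, d6094f9, e26e30d}.
e4e4d3c is not in that set, so it is not an ancestor of 81e08f6.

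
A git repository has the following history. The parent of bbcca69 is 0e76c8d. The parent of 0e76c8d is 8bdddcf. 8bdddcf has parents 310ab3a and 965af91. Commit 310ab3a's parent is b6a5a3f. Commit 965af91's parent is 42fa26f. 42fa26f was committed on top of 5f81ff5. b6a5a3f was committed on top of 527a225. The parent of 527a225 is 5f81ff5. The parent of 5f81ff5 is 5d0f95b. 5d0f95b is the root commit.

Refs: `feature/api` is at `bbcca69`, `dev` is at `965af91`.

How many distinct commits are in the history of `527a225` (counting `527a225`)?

Walking parent pointers from 527a225: reachable set = {527a225, 5d0f95b, 5f81ff5}.
That is 3 commits.

3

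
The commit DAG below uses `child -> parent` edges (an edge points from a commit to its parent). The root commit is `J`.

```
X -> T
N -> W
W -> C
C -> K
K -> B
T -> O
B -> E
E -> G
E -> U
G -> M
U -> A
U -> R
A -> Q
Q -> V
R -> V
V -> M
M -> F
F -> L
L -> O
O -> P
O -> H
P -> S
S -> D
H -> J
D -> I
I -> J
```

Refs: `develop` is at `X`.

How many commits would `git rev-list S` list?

Walking parent pointers from S: reachable set = {D, I, J, S}.
That is 4 commits.

4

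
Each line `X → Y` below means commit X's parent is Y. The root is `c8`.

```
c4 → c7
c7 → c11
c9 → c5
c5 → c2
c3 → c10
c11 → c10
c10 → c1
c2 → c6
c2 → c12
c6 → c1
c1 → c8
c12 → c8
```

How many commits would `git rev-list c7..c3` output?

1

Reachable from c3: {c1, c10, c3, c8}.
Reachable from c7: {c1, c10, c11, c7, c8}.
In c3's history but not c7's: {c3} — 1 commit.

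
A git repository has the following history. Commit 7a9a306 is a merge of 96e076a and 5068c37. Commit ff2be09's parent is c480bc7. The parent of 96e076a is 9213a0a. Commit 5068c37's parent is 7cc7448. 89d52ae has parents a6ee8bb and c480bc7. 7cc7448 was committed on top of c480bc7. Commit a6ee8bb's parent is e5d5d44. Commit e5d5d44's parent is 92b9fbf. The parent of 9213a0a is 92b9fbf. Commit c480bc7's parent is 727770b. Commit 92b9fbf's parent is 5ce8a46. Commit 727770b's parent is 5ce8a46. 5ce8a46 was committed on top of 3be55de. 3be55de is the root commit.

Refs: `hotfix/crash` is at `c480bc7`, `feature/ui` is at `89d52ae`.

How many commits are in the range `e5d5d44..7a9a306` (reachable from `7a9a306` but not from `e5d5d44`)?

Reachable from 7a9a306: {3be55de, 5068c37, 5ce8a46, 727770b, 7a9a306, 7cc7448, 9213a0a, 92b9fbf, 96e076a, c480bc7}.
Reachable from e5d5d44: {3be55de, 5ce8a46, 92b9fbf, e5d5d44}.
In 7a9a306's history but not e5d5d44's: {5068c37, 727770b, 7a9a306, 7cc7448, 9213a0a, 96e076a, c480bc7} — 7 commits.

7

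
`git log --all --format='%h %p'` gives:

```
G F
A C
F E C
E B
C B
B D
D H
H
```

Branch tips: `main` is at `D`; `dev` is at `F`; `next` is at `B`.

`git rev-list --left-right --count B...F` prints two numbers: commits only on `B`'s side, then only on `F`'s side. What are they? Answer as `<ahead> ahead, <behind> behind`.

0 ahead, 3 behind

Reachable from B: {B, D, H}.
Reachable from F: {B, C, D, E, F, H}.
Only in B's history (ahead): {} — 0.
Only in F's history (behind): {C, E, F} — 3.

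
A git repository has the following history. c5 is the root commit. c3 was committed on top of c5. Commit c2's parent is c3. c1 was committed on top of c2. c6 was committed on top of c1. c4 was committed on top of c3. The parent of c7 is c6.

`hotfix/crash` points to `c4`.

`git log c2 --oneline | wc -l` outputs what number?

Walking parent pointers from c2: reachable set = {c2, c3, c5}.
That is 3 commits.

3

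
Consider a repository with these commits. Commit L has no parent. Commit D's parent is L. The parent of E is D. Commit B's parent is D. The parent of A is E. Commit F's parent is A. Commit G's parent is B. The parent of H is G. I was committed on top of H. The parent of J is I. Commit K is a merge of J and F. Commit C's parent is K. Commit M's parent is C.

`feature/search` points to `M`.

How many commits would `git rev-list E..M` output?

10

Reachable from M: {A, B, C, D, E, F, G, H, I, J, K, L, M}.
Reachable from E: {D, E, L}.
In M's history but not E's: {A, B, C, F, G, H, I, J, K, M} — 10 commits.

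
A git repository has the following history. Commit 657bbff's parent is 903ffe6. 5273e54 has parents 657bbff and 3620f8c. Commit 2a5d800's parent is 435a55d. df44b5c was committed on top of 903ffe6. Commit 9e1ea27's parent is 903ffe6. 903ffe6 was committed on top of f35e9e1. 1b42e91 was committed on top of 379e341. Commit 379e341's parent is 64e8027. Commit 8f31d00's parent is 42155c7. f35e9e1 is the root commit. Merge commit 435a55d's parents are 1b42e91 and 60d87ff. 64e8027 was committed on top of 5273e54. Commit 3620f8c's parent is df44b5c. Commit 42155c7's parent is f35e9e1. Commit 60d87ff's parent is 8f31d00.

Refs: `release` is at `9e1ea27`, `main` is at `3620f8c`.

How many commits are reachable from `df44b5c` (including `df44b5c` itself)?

Walking parent pointers from df44b5c: reachable set = {903ffe6, df44b5c, f35e9e1}.
That is 3 commits.

3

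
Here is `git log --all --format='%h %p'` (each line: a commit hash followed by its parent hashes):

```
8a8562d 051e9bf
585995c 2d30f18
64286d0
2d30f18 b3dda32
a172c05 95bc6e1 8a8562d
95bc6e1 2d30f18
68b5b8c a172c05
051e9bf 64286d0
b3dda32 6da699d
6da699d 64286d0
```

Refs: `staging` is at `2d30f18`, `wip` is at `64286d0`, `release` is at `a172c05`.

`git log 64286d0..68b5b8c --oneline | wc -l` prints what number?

8

Reachable from 68b5b8c: {051e9bf, 2d30f18, 64286d0, 68b5b8c, 6da699d, 8a8562d, 95bc6e1, a172c05, b3dda32}.
Reachable from 64286d0: {64286d0}.
In 68b5b8c's history but not 64286d0's: {051e9bf, 2d30f18, 68b5b8c, 6da699d, 8a8562d, 95bc6e1, a172c05, b3dda32} — 8 commits.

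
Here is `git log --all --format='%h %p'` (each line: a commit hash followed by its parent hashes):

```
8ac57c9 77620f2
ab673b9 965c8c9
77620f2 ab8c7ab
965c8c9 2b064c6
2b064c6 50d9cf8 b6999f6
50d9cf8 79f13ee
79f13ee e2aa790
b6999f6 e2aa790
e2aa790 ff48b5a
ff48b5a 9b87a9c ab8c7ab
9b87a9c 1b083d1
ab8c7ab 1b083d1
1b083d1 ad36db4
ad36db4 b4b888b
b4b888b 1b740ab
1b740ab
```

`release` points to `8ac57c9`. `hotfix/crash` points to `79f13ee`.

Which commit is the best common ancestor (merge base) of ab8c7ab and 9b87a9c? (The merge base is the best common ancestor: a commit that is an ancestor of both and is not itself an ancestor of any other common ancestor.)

Ancestors of ab8c7ab: {1b083d1, 1b740ab, ab8c7ab, ad36db4, b4b888b}.
Ancestors of 9b87a9c: {1b083d1, 1b740ab, 9b87a9c, ad36db4, b4b888b}.
Common ancestors: {1b083d1, 1b740ab, ad36db4, b4b888b}.
Among these, 1b083d1 is not an ancestor of any other common ancestor — it is the merge base.

1b083d1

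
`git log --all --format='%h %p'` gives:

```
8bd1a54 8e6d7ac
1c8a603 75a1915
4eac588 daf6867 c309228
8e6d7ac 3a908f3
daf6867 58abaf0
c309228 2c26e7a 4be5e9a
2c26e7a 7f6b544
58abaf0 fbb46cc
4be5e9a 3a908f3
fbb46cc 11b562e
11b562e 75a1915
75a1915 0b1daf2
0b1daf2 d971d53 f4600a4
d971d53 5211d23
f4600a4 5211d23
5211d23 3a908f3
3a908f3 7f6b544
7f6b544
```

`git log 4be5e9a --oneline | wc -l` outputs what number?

Walking parent pointers from 4be5e9a: reachable set = {3a908f3, 4be5e9a, 7f6b544}.
That is 3 commits.

3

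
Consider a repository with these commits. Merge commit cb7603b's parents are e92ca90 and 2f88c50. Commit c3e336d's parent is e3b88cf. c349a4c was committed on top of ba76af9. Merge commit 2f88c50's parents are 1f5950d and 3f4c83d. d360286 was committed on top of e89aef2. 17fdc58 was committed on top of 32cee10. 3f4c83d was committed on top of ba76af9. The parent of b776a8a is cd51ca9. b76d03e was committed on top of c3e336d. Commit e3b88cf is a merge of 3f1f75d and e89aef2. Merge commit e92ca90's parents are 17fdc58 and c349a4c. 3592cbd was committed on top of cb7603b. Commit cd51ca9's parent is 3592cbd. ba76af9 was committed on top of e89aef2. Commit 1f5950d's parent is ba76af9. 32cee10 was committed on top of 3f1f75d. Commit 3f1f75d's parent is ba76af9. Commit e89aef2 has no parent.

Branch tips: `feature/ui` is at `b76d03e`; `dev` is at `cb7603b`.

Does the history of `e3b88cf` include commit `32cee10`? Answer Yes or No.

No

Ancestors of e3b88cf: {3f1f75d, ba76af9, e3b88cf, e89aef2}.
32cee10 is not in that set, so it is not an ancestor of e3b88cf.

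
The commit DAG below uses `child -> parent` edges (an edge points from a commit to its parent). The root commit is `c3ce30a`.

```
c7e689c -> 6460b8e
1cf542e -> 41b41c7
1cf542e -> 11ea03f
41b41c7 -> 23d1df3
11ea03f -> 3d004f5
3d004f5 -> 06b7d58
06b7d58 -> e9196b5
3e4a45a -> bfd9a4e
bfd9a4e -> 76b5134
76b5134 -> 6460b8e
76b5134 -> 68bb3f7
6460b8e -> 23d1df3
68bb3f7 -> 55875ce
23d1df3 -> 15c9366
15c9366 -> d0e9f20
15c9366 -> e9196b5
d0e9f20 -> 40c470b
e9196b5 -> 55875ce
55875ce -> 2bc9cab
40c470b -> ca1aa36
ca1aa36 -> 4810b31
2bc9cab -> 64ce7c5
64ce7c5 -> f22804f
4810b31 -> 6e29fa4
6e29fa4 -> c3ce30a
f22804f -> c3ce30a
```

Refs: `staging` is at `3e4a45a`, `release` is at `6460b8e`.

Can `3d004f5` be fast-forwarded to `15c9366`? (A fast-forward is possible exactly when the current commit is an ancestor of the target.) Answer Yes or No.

A fast-forward from 3d004f5 to 15c9366 is possible iff 3d004f5 is an ancestor of 15c9366.
Ancestors of 15c9366: {15c9366, 2bc9cab, 40c470b, 4810b31, 55875ce, 64ce7c5, 6e29fa4, c3ce30a, ca1aa36, d0e9f20, e9196b5, f22804f}.
3d004f5 is not among them, so fast-forward is not possible.

No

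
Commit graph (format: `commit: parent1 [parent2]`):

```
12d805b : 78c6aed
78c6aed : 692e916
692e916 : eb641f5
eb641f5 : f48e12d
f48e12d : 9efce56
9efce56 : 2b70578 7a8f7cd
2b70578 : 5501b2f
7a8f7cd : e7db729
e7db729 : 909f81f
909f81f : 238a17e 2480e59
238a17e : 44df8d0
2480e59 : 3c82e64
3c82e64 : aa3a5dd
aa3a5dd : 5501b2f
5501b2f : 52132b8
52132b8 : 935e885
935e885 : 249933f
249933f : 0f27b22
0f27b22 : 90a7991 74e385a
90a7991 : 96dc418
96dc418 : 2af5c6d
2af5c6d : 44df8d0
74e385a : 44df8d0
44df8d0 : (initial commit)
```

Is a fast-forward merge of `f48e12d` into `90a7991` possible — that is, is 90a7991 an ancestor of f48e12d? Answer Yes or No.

Yes

A fast-forward from 90a7991 to f48e12d is possible iff 90a7991 is an ancestor of f48e12d.
Ancestors of f48e12d: {0f27b22, 238a17e, 2480e59, 249933f, 2af5c6d, 2b70578, 3c82e64, 44df8d0, 52132b8, 5501b2f, 74e385a, 7a8f7cd, 909f81f, 90a7991, 935e885, 96dc418, 9efce56, aa3a5dd, e7db729, f48e12d}.
90a7991 is among them, so fast-forward is possible.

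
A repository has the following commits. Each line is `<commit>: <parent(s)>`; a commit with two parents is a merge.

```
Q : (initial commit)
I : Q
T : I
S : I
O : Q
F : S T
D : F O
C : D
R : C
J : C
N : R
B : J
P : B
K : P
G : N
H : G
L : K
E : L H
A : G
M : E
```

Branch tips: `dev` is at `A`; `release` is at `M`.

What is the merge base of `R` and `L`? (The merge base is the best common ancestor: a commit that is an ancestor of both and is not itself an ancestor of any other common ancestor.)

C

Ancestors of R: {C, D, F, I, O, Q, R, S, T}.
Ancestors of L: {B, C, D, F, I, J, K, L, O, P, Q, S, T}.
Common ancestors: {C, D, F, I, O, Q, S, T}.
Among these, C is not an ancestor of any other common ancestor — it is the merge base.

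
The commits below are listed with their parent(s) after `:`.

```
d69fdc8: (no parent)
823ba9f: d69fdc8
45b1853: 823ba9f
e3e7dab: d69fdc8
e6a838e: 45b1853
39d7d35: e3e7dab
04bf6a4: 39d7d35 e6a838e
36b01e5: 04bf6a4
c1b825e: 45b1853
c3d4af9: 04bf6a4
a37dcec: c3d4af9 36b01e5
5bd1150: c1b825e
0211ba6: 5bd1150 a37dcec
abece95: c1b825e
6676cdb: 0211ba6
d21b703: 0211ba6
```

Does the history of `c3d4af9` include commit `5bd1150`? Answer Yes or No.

Ancestors of c3d4af9: {04bf6a4, 39d7d35, 45b1853, 823ba9f, c3d4af9, d69fdc8, e3e7dab, e6a838e}.
5bd1150 is not in that set, so it is not an ancestor of c3d4af9.

No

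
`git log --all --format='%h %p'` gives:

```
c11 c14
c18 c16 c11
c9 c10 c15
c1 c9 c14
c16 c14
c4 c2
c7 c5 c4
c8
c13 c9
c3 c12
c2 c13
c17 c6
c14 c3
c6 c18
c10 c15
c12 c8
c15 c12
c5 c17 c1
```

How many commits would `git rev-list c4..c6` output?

Reachable from c6: {c11, c12, c14, c16, c18, c3, c6, c8}.
Reachable from c4: {c10, c12, c13, c15, c2, c4, c8, c9}.
In c6's history but not c4's: {c11, c14, c16, c18, c3, c6} — 6 commits.

6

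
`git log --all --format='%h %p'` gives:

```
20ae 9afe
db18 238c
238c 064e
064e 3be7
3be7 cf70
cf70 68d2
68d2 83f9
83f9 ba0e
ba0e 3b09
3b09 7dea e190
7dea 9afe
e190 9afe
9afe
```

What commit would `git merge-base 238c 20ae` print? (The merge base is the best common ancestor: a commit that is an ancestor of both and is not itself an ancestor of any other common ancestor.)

Ancestors of 238c: {064e, 238c, 3b09, 3be7, 68d2, 7dea, 83f9, 9afe, ba0e, cf70, e190}.
Ancestors of 20ae: {20ae, 9afe}.
Common ancestors: {9afe}.
The only common ancestor is 9afe, so it is the merge base.

9afe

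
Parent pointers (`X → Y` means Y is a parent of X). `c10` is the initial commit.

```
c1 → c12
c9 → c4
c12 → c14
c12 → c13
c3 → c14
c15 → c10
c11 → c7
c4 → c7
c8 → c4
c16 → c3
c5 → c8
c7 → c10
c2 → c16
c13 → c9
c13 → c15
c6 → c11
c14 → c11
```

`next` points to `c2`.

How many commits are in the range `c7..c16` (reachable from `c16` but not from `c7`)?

4

Reachable from c16: {c10, c11, c14, c16, c3, c7}.
Reachable from c7: {c10, c7}.
In c16's history but not c7's: {c11, c14, c16, c3} — 4 commits.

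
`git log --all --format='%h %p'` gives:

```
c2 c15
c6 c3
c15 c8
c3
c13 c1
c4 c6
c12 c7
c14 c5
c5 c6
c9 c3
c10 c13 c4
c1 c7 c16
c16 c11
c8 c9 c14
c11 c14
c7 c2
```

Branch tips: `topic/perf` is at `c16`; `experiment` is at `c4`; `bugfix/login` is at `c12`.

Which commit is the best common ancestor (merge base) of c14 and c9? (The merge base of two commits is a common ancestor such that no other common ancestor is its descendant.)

Ancestors of c14: {c14, c3, c5, c6}.
Ancestors of c9: {c3, c9}.
Common ancestors: {c3}.
The only common ancestor is c3, so it is the merge base.

c3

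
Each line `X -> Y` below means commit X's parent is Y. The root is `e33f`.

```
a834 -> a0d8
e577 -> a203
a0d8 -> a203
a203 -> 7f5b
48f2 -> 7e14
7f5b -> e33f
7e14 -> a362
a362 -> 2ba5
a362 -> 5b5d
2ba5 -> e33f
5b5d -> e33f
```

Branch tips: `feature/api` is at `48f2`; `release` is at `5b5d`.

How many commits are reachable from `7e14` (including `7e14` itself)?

5

Walking parent pointers from 7e14: reachable set = {2ba5, 5b5d, 7e14, a362, e33f}.
That is 5 commits.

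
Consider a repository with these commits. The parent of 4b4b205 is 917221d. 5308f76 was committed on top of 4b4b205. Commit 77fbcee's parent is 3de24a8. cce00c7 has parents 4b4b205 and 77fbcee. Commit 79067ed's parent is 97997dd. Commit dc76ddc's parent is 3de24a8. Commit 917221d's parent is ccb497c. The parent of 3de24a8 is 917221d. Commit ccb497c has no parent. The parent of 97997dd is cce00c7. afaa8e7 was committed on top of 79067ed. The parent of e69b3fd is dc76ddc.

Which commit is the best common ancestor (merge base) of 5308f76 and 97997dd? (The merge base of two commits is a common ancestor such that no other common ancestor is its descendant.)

Ancestors of 5308f76: {4b4b205, 5308f76, 917221d, ccb497c}.
Ancestors of 97997dd: {3de24a8, 4b4b205, 77fbcee, 917221d, 97997dd, ccb497c, cce00c7}.
Common ancestors: {4b4b205, 917221d, ccb497c}.
Among these, 4b4b205 is not an ancestor of any other common ancestor — it is the merge base.

4b4b205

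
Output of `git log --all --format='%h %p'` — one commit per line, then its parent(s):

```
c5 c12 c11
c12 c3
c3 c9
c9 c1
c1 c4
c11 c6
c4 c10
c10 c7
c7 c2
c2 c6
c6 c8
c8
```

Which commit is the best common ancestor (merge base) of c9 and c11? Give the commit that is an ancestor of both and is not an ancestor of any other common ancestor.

c6

Ancestors of c9: {c1, c10, c2, c4, c6, c7, c8, c9}.
Ancestors of c11: {c11, c6, c8}.
Common ancestors: {c6, c8}.
Among these, c6 is not an ancestor of any other common ancestor — it is the merge base.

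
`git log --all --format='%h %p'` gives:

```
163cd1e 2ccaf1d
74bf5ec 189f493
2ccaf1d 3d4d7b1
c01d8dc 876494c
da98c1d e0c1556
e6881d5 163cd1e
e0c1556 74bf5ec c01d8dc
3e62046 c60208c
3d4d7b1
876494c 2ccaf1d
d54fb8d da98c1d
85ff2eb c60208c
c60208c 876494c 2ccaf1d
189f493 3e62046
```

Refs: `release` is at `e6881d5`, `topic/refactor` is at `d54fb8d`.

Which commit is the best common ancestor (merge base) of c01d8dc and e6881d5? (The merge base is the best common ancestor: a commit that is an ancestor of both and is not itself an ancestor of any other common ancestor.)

2ccaf1d

Ancestors of c01d8dc: {2ccaf1d, 3d4d7b1, 876494c, c01d8dc}.
Ancestors of e6881d5: {163cd1e, 2ccaf1d, 3d4d7b1, e6881d5}.
Common ancestors: {2ccaf1d, 3d4d7b1}.
Among these, 2ccaf1d is not an ancestor of any other common ancestor — it is the merge base.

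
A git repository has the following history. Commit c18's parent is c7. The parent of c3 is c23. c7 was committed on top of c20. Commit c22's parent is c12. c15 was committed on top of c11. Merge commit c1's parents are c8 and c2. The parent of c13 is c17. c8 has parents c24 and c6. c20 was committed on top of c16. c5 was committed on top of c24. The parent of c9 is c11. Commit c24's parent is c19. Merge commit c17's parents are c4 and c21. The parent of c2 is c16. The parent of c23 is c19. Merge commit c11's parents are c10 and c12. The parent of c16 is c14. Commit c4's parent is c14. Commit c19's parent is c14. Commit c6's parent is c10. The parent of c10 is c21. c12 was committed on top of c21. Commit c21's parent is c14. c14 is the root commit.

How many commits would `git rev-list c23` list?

Walking parent pointers from c23: reachable set = {c14, c19, c23}.
That is 3 commits.

3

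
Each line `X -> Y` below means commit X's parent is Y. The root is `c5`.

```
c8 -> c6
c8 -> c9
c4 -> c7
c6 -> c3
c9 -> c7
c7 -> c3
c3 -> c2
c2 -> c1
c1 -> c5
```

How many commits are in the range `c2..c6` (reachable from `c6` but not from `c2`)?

Reachable from c6: {c1, c2, c3, c5, c6}.
Reachable from c2: {c1, c2, c5}.
In c6's history but not c2's: {c3, c6} — 2 commits.

2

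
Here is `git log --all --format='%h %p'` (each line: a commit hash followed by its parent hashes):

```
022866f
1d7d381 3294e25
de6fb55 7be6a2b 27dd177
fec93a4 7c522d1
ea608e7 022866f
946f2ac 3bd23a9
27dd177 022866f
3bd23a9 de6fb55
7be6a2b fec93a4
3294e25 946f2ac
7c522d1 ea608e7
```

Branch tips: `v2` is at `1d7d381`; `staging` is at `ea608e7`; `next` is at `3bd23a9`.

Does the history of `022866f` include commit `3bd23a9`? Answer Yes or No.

No

Ancestors of 022866f: {022866f}.
3bd23a9 is not in that set, so it is not an ancestor of 022866f.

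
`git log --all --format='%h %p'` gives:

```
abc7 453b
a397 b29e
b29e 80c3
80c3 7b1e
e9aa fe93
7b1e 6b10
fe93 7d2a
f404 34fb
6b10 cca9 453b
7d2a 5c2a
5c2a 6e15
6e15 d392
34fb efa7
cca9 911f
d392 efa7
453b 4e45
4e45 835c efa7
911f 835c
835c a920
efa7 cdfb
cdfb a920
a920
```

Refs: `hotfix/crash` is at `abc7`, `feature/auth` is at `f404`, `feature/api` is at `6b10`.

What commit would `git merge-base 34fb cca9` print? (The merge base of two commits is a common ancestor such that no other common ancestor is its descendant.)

a920

Ancestors of 34fb: {34fb, a920, cdfb, efa7}.
Ancestors of cca9: {835c, 911f, a920, cca9}.
Common ancestors: {a920}.
The only common ancestor is a920, so it is the merge base.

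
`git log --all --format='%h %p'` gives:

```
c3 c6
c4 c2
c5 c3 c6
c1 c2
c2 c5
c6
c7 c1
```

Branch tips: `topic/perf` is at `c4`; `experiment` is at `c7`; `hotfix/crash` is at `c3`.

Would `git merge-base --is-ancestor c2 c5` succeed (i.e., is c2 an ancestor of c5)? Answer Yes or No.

Ancestors of c5: {c3, c5, c6}.
c2 is not in that set, so it is not an ancestor of c5.

No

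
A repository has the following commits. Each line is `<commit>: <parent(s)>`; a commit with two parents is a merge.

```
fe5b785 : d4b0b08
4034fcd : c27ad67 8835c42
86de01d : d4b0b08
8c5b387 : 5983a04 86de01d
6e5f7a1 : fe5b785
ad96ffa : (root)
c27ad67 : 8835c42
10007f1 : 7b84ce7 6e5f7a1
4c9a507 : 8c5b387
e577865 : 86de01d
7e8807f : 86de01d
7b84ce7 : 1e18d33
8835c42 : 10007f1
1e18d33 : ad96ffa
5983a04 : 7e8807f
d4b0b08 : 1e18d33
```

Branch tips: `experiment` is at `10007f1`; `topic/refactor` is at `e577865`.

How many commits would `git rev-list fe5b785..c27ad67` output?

Reachable from c27ad67: {10007f1, 1e18d33, 6e5f7a1, 7b84ce7, 8835c42, ad96ffa, c27ad67, d4b0b08, fe5b785}.
Reachable from fe5b785: {1e18d33, ad96ffa, d4b0b08, fe5b785}.
In c27ad67's history but not fe5b785's: {10007f1, 6e5f7a1, 7b84ce7, 8835c42, c27ad67} — 5 commits.

5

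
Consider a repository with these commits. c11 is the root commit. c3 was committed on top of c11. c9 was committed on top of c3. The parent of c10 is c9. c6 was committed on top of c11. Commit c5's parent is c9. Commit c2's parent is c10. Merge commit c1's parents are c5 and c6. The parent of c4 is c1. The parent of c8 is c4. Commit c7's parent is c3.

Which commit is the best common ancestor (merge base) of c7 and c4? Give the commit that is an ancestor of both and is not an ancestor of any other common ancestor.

c3

Ancestors of c7: {c11, c3, c7}.
Ancestors of c4: {c1, c11, c3, c4, c5, c6, c9}.
Common ancestors: {c11, c3}.
Among these, c3 is not an ancestor of any other common ancestor — it is the merge base.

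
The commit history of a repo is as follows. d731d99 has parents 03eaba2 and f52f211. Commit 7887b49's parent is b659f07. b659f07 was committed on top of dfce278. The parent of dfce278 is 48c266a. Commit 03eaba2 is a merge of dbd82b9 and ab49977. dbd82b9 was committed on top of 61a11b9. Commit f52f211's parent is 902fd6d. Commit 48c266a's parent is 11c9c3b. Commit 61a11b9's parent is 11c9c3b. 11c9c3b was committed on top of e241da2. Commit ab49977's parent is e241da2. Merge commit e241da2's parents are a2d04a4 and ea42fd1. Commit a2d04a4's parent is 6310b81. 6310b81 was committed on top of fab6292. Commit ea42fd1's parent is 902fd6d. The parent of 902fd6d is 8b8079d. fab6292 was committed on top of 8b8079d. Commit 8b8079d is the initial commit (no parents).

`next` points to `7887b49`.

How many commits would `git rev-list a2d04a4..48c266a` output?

5

Reachable from 48c266a: {11c9c3b, 48c266a, 6310b81, 8b8079d, 902fd6d, a2d04a4, e241da2, ea42fd1, fab6292}.
Reachable from a2d04a4: {6310b81, 8b8079d, a2d04a4, fab6292}.
In 48c266a's history but not a2d04a4's: {11c9c3b, 48c266a, 902fd6d, e241da2, ea42fd1} — 5 commits.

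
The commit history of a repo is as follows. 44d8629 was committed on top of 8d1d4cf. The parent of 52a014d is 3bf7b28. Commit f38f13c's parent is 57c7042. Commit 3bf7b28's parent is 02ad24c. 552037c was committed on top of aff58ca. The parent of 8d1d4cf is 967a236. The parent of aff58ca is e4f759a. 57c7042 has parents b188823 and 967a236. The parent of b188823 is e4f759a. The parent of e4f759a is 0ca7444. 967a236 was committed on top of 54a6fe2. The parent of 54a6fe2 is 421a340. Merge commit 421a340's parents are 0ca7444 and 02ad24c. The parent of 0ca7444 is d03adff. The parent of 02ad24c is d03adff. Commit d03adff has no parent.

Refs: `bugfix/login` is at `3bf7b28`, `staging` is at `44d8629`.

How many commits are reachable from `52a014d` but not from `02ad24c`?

2

Reachable from 52a014d: {02ad24c, 3bf7b28, 52a014d, d03adff}.
Reachable from 02ad24c: {02ad24c, d03adff}.
In 52a014d's history but not 02ad24c's: {3bf7b28, 52a014d} — 2 commits.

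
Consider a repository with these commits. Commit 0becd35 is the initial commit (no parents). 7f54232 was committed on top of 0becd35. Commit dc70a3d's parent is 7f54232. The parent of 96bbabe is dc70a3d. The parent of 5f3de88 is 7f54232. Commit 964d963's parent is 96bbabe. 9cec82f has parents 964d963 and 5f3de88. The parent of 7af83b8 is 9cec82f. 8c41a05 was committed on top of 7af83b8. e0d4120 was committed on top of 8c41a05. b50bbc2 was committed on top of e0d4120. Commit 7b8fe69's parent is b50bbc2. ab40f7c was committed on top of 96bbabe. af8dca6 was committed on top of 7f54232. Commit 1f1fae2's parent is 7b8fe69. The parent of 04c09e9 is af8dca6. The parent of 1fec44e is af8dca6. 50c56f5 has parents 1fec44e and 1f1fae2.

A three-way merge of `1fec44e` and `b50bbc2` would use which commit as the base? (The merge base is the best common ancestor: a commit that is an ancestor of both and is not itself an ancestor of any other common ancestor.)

Ancestors of 1fec44e: {0becd35, 1fec44e, 7f54232, af8dca6}.
Ancestors of b50bbc2: {0becd35, 5f3de88, 7af83b8, 7f54232, 8c41a05, 964d963, 96bbabe, 9cec82f, b50bbc2, dc70a3d, e0d4120}.
Common ancestors: {0becd35, 7f54232}.
Among these, 7f54232 is not an ancestor of any other common ancestor — it is the merge base.

7f54232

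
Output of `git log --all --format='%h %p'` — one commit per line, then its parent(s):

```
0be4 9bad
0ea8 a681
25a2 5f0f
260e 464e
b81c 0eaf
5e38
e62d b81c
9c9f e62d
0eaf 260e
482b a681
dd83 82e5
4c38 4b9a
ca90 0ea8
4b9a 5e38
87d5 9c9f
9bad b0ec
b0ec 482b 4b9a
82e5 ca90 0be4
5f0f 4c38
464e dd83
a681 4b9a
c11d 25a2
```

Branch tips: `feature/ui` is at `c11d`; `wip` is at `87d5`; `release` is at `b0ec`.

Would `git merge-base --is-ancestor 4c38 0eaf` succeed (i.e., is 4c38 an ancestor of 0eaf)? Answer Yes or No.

Ancestors of 0eaf: {0be4, 0ea8, 0eaf, 260e, 464e, 482b, 4b9a, 5e38, 82e5, 9bad, a681, b0ec, ca90, dd83}.
4c38 is not in that set, so it is not an ancestor of 0eaf.

No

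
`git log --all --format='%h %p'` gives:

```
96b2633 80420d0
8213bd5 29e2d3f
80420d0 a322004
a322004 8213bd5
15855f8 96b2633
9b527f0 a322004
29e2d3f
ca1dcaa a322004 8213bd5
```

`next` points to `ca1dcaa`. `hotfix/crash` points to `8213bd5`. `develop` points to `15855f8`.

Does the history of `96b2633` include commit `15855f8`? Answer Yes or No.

Ancestors of 96b2633: {29e2d3f, 80420d0, 8213bd5, 96b2633, a322004}.
15855f8 is not in that set, so it is not an ancestor of 96b2633.

No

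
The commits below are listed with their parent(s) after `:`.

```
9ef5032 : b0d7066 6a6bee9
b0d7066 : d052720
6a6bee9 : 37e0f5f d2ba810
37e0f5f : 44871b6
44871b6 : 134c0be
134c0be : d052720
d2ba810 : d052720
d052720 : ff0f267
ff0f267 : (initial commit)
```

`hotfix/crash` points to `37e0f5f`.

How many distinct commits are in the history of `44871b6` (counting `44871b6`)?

4

Walking parent pointers from 44871b6: reachable set = {134c0be, 44871b6, d052720, ff0f267}.
That is 4 commits.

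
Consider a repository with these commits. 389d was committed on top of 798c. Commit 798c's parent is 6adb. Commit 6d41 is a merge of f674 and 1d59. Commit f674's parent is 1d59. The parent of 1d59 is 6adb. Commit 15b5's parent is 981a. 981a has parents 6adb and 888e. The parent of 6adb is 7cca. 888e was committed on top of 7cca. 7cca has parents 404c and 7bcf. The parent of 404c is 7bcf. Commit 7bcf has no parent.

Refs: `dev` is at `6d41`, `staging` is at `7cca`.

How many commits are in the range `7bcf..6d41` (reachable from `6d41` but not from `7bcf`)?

Reachable from 6d41: {1d59, 404c, 6adb, 6d41, 7bcf, 7cca, f674}.
Reachable from 7bcf: {7bcf}.
In 6d41's history but not 7bcf's: {1d59, 404c, 6adb, 6d41, 7cca, f674} — 6 commits.

6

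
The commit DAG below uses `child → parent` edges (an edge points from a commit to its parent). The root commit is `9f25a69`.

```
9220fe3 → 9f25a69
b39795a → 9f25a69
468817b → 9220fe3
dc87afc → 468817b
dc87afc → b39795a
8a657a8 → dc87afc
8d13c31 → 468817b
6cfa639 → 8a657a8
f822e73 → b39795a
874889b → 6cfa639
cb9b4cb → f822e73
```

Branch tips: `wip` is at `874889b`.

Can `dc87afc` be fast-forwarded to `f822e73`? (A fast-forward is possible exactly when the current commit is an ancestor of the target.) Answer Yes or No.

No

A fast-forward from dc87afc to f822e73 is possible iff dc87afc is an ancestor of f822e73.
Ancestors of f822e73: {9f25a69, b39795a, f822e73}.
dc87afc is not among them, so fast-forward is not possible.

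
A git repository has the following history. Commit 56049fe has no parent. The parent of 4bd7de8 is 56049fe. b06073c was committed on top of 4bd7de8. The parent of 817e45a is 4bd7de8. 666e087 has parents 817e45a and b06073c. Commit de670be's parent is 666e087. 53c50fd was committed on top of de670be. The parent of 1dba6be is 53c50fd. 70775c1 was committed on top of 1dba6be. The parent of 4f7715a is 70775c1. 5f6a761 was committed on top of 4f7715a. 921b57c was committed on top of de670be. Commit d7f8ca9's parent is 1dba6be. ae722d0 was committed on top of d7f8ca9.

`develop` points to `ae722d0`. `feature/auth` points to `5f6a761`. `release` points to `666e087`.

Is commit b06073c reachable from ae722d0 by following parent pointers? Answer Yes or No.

Ancestors of ae722d0 (commits reachable by following parents): {1dba6be, 4bd7de8, 53c50fd, 56049fe, 666e087, 817e45a, ae722d0, b06073c, d7f8ca9, de670be}.
b06073c is in that set, so it is an ancestor of ae722d0.

Yes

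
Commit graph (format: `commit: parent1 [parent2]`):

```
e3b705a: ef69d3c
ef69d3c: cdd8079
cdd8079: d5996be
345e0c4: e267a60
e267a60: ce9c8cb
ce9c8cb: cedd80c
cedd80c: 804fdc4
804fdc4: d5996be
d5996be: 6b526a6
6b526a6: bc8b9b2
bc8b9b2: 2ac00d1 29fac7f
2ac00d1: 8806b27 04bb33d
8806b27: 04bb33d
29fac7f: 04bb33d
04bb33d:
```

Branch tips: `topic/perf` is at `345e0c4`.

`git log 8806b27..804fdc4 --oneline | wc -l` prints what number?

6

Reachable from 804fdc4: {04bb33d, 29fac7f, 2ac00d1, 6b526a6, 804fdc4, 8806b27, bc8b9b2, d5996be}.
Reachable from 8806b27: {04bb33d, 8806b27}.
In 804fdc4's history but not 8806b27's: {29fac7f, 2ac00d1, 6b526a6, 804fdc4, bc8b9b2, d5996be} — 6 commits.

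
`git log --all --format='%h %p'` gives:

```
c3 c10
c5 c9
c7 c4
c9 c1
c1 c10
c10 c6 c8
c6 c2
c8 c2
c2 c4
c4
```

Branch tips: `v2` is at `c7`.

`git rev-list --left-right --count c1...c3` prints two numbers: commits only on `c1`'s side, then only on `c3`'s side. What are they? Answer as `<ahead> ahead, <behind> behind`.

1 ahead, 1 behind

Reachable from c1: {c1, c10, c2, c4, c6, c8}.
Reachable from c3: {c10, c2, c3, c4, c6, c8}.
Only in c1's history (ahead): {c1} — 1.
Only in c3's history (behind): {c3} — 1.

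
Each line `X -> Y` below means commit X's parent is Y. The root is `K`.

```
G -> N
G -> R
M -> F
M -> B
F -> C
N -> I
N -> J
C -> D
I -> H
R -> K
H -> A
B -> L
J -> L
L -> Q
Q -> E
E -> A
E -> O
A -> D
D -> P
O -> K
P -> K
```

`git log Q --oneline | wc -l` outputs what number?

Walking parent pointers from Q: reachable set = {A, D, E, K, O, P, Q}.
That is 7 commits.

7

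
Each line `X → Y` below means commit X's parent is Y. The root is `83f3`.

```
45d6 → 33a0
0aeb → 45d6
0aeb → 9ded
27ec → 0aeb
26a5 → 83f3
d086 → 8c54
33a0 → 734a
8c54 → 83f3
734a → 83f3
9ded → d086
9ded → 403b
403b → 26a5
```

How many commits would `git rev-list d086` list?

3

Walking parent pointers from d086: reachable set = {83f3, 8c54, d086}.
That is 3 commits.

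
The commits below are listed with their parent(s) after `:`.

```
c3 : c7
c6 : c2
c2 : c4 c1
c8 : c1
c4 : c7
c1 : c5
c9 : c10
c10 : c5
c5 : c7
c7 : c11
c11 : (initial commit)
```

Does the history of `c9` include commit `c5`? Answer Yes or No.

Ancestors of c9 (commits reachable by following parents): {c10, c11, c5, c7, c9}.
c5 is in that set, so it is an ancestor of c9.

Yes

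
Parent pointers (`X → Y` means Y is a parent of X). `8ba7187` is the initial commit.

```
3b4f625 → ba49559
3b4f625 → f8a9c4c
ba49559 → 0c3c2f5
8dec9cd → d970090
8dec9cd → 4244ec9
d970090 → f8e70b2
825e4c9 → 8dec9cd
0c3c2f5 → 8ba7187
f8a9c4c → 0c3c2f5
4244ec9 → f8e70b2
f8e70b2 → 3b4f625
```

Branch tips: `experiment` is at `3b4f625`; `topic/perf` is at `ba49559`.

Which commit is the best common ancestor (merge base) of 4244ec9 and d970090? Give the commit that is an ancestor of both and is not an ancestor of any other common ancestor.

f8e70b2

Ancestors of 4244ec9: {0c3c2f5, 3b4f625, 4244ec9, 8ba7187, ba49559, f8a9c4c, f8e70b2}.
Ancestors of d970090: {0c3c2f5, 3b4f625, 8ba7187, ba49559, d970090, f8a9c4c, f8e70b2}.
Common ancestors: {0c3c2f5, 3b4f625, 8ba7187, ba49559, f8a9c4c, f8e70b2}.
Among these, f8e70b2 is not an ancestor of any other common ancestor — it is the merge base.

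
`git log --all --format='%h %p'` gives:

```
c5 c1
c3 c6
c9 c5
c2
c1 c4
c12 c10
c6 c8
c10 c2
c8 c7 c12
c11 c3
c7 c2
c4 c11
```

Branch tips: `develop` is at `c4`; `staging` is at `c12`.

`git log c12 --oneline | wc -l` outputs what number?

3

Walking parent pointers from c12: reachable set = {c10, c12, c2}.
That is 3 commits.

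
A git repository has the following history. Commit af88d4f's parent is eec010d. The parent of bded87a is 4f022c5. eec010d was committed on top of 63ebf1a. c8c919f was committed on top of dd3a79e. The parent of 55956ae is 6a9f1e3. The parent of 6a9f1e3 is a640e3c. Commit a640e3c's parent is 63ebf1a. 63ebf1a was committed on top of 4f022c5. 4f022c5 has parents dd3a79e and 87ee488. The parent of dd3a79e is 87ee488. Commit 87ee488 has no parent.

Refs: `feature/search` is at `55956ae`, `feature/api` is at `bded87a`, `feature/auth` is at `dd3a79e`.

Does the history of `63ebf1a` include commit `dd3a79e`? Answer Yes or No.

Yes

Ancestors of 63ebf1a (commits reachable by following parents): {4f022c5, 63ebf1a, 87ee488, dd3a79e}.
dd3a79e is in that set, so it is an ancestor of 63ebf1a.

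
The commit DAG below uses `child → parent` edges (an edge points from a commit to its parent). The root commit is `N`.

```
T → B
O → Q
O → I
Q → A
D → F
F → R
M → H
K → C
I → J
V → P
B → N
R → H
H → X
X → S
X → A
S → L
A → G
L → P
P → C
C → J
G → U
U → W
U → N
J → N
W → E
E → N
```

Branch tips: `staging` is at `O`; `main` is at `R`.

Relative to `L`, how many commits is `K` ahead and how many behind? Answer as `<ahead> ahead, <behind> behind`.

Reachable from K: {C, J, K, N}.
Reachable from L: {C, J, L, N, P}.
Only in K's history (ahead): {K} — 1.
Only in L's history (behind): {L, P} — 2.

1 ahead, 2 behind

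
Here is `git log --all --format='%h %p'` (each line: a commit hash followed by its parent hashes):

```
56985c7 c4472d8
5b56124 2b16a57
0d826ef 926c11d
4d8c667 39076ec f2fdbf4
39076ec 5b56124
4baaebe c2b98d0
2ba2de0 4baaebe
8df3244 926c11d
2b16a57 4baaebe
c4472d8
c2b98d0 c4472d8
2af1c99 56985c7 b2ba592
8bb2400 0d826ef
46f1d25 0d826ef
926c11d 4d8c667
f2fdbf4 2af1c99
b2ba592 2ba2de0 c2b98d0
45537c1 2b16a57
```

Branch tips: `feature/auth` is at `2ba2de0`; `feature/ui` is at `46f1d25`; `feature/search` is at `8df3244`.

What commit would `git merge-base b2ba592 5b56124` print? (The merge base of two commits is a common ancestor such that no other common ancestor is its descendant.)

Ancestors of b2ba592: {2ba2de0, 4baaebe, b2ba592, c2b98d0, c4472d8}.
Ancestors of 5b56124: {2b16a57, 4baaebe, 5b56124, c2b98d0, c4472d8}.
Common ancestors: {4baaebe, c2b98d0, c4472d8}.
Among these, 4baaebe is not an ancestor of any other common ancestor — it is the merge base.

4baaebe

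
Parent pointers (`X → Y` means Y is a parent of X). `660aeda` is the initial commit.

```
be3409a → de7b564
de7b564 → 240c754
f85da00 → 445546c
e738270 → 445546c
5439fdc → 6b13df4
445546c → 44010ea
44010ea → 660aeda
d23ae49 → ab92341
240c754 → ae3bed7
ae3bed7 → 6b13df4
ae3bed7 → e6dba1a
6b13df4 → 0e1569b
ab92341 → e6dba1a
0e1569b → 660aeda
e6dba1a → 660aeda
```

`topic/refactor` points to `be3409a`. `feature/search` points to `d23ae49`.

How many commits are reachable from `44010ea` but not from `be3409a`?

Reachable from 44010ea: {44010ea, 660aeda}.
Reachable from be3409a: {0e1569b, 240c754, 660aeda, 6b13df4, ae3bed7, be3409a, de7b564, e6dba1a}.
In 44010ea's history but not be3409a's: {44010ea} — 1 commit.

1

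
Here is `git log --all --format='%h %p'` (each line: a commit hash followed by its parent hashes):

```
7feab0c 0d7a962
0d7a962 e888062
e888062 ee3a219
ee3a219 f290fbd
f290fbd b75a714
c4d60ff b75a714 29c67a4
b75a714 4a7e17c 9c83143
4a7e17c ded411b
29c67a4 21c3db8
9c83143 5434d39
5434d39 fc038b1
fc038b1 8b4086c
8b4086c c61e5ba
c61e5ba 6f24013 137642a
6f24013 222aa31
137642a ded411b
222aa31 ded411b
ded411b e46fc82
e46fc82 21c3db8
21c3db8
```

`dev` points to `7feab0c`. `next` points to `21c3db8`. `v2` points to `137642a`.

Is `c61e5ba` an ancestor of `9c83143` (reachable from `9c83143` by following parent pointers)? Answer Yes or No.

Ancestors of 9c83143 (commits reachable by following parents): {137642a, 21c3db8, 222aa31, 5434d39, 6f24013, 8b4086c, 9c83143, c61e5ba, ded411b, e46fc82, fc038b1}.
c61e5ba is in that set, so it is an ancestor of 9c83143.

Yes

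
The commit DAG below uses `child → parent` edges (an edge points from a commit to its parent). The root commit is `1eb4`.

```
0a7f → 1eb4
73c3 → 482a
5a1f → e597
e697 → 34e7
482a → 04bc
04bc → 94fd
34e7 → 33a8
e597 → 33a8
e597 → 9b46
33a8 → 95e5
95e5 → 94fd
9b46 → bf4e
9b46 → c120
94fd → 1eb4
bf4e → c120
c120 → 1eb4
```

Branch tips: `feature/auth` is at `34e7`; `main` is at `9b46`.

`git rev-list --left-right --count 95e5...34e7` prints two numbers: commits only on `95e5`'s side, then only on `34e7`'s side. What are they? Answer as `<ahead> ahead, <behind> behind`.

0 ahead, 2 behind

Reachable from 95e5: {1eb4, 94fd, 95e5}.
Reachable from 34e7: {1eb4, 33a8, 34e7, 94fd, 95e5}.
Only in 95e5's history (ahead): {} — 0.
Only in 34e7's history (behind): {33a8, 34e7} — 2.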